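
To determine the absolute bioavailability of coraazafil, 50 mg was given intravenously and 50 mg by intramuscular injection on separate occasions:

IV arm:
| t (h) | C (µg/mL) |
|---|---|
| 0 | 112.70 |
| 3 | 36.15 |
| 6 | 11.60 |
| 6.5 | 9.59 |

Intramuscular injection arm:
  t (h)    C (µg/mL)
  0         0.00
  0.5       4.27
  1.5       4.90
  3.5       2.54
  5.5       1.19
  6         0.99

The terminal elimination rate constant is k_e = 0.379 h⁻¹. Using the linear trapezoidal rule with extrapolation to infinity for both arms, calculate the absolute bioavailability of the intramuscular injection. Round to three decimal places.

F = 0.061

Trapezoidal AUC_0→6.5 (IV):
  [0→3]: (112.70+36.15)/2 × 3 = 223.275
  [3→6]: (36.15+11.60)/2 × 3 = 71.625
  [6→6.5]: (11.60+9.59)/2 × 0.5 = 5.2975
  Sum = 300.1975 µg/mL·h
IV tail: 9.59/0.379 = 25.303; AUC_iv,0→∞ = 300.1975 + 25.303 = 325.5005 µg/mL·h
Trapezoidal AUC_0→6 (intramuscular injection):
  [0→0.5]: (0.00+4.27)/2 × 0.5 = 1.0675
  [0.5→1.5]: (4.27+4.90)/2 × 1 = 4.585
  [1.5→3.5]: (4.90+2.54)/2 × 2 = 7.44
  [3.5→5.5]: (2.54+1.19)/2 × 2 = 3.73
  [5.5→6]: (1.19+0.99)/2 × 0.5 = 0.545
  Sum = 17.3675 µg/mL·h
intramuscular injection tail: 0.99/0.379 = 2.612; AUC_ev,0→∞ = 17.3675 + 2.612 = 19.9795 µg/mL·h
F = (AUC_ev/D_ev)/(AUC_iv/D_iv) = (19.9795/50)/(325.5005/50) = 0.39959/6.51001 = 0.0614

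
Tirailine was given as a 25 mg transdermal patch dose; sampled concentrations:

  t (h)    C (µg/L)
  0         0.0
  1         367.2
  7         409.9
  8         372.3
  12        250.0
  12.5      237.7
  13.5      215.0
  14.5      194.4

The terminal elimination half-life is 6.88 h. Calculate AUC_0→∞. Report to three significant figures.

Trapezoidal AUC_0→14.5:
  [0→1]: (0.0+367.2)/2 × 1 = 183.6
  [1→7]: (367.2+409.9)/2 × 6 = 2331.3
  [7→8]: (409.9+372.3)/2 × 1 = 391.1
  [8→12]: (372.3+250.0)/2 × 4 = 1244.6
  [12→12.5]: (250.0+237.7)/2 × 0.5 = 121.925
  [12.5→13.5]: (237.7+215.0)/2 × 1 = 226.35
  [13.5→14.5]: (215.0+194.4)/2 × 1 = 204.7
  Sum = 4703.575 µg/L·h
k_e = ln2 / t½ = 0.693147 / 6.88 = 0.1007 h^-1
Extrapolated tail: C_last / k_e = 194.4 / 0.1007 = 1930.487
AUC_0→∞ = 4703.575 + 1930.487 = 6634.062 µg/L·h

AUC = 6630 µg/L·h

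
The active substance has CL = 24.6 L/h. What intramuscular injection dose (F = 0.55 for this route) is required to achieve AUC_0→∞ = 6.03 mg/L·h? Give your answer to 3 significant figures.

Dose = 270 mg

Dose = CL × AUC_0→∞ / F
     = 24.6 × 6.03 / 0.55 = 269.705 mg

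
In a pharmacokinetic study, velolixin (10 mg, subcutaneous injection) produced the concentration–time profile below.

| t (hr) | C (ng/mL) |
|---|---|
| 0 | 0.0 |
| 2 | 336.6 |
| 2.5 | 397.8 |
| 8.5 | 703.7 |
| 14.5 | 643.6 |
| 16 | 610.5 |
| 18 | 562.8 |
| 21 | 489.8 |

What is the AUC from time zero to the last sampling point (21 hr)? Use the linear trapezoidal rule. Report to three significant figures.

Trapezoidal AUC_0→21:
  [0→2]: (0.0+336.6)/2 × 2 = 336.6
  [2→2.5]: (336.6+397.8)/2 × 0.5 = 183.6
  [2.5→8.5]: (397.8+703.7)/2 × 6 = 3304.5
  [8.5→14.5]: (703.7+643.6)/2 × 6 = 4041.9
  [14.5→16]: (643.6+610.5)/2 × 1.5 = 940.575
  [16→18]: (610.5+562.8)/2 × 2 = 1173.3
  [18→21]: (562.8+489.8)/2 × 3 = 1578.9
  Sum = 11559.375 ng/mL·hr

AUC = 11600 ng/mL·hr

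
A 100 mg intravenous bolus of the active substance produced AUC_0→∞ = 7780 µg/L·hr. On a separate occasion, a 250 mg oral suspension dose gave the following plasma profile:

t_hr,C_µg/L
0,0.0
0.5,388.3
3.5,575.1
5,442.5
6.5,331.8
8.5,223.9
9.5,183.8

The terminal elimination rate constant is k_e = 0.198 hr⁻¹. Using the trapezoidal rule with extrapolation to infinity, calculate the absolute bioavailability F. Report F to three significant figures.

Trapezoidal AUC_0→9.5 (oral suspension):
  [0→0.5]: (0.0+388.3)/2 × 0.5 = 97.075
  [0.5→3.5]: (388.3+575.1)/2 × 3 = 1445.1
  [3.5→5]: (575.1+442.5)/2 × 1.5 = 763.2
  [5→6.5]: (442.5+331.8)/2 × 1.5 = 580.725
  [6.5→8.5]: (331.8+223.9)/2 × 2 = 555.7
  [8.5→9.5]: (223.9+183.8)/2 × 1 = 203.85
  Sum = 3645.65 µg/L·hr
Tail: C_last/k_e = 183.8/0.198 = 928.283
AUC_0→∞ (oral suspension) = 3645.65 + 928.283 = 4573.933 µg/L·hr
F = (AUC_ev/D_ev)/(AUC_iv/D_iv) = (4573.933/250)/(7780/100) = 18.295732/77.8 = 0.2352

F = 0.235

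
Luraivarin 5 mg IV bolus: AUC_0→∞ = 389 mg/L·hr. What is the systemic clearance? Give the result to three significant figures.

CL = 0.0129 L/hr

CL = Dose_iv / AUC_0→∞
   = 5 / 389 = 0.0128535 L/hr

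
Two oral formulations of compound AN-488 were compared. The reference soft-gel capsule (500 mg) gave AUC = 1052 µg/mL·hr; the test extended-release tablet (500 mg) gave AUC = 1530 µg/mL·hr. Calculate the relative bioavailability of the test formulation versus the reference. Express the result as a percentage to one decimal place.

F_rel = 145.4%

F_rel = (AUC_test/D_test) / (AUC_ref/D_ref)
      = (1530/500) / (1052/500)
      = 3.06 / 2.104 = 1.4544 = 145.44%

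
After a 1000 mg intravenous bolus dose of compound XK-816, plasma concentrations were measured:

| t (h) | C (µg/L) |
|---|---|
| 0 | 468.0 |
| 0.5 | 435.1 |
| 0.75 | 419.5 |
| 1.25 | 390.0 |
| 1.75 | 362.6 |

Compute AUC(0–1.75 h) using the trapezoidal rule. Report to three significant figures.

AUC = 723 µg/L·h

Trapezoidal AUC_0→1.75:
  [0→0.5]: (468.0+435.1)/2 × 0.5 = 225.775
  [0.5→0.75]: (435.1+419.5)/2 × 0.25 = 106.825
  [0.75→1.25]: (419.5+390.0)/2 × 0.5 = 202.375
  [1.25→1.75]: (390.0+362.6)/2 × 0.5 = 188.15
  Sum = 723.125 µg/L·h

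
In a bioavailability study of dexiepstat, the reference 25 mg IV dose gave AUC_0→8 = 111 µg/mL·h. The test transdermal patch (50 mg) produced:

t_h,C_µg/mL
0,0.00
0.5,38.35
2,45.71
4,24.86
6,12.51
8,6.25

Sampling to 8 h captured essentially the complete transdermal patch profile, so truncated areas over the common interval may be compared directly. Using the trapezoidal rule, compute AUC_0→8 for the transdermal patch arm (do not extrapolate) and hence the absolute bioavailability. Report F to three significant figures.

F = 0.898

Trapezoidal AUC_0→8 (transdermal patch):
  [0→0.5]: (0.00+38.35)/2 × 0.5 = 9.5875
  [0.5→2]: (38.35+45.71)/2 × 1.5 = 63.045
  [2→4]: (45.71+24.86)/2 × 2 = 70.57
  [4→6]: (24.86+12.51)/2 × 2 = 37.37
  [6→8]: (12.51+6.25)/2 × 2 = 18.76
  Sum = 199.3325 µg/mL·h
F = (AUC_ev/D_ev)/(AUC_iv/D_iv) = (199.3325/50)/(111/25) = 3.98665/4.44 = 0.8979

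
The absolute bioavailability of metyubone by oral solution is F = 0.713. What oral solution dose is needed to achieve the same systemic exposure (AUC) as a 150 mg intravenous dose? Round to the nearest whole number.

D_oral = 210 mg

For equal systemic exposure: F × D_ev = D_iv
D_ev = D_iv / F = 150 / 0.713 = 210.379 mg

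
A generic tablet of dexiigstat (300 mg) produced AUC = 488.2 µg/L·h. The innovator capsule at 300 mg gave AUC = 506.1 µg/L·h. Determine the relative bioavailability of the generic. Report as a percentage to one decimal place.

F_rel = (AUC_test/D_test) / (AUC_ref/D_ref)
      = (488.2/300) / (506.1/300)
      = 1.62733 / 1.687 = 0.9646 = 96.46%

F_rel = 96.5%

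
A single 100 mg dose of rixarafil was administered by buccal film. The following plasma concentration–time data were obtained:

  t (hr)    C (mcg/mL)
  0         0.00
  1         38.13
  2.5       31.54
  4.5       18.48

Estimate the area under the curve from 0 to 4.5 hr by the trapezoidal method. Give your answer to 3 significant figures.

AUC = 121 mcg/mL·hr

Trapezoidal AUC_0→4.5:
  [0→1]: (0.00+38.13)/2 × 1 = 19.065
  [1→2.5]: (38.13+31.54)/2 × 1.5 = 52.2525
  [2.5→4.5]: (31.54+18.48)/2 × 2 = 50.02
  Sum = 121.3375 mcg/mL·hr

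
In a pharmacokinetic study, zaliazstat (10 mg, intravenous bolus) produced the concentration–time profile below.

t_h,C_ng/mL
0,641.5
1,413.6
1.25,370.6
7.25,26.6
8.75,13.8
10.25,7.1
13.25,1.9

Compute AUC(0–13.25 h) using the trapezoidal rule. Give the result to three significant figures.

AUC = 1880 ng/mL·h

Trapezoidal AUC_0→13.25:
  [0→1]: (641.5+413.6)/2 × 1 = 527.55
  [1→1.25]: (413.6+370.6)/2 × 0.25 = 98.025
  [1.25→7.25]: (370.6+26.6)/2 × 6 = 1191.6
  [7.25→8.75]: (26.6+13.8)/2 × 1.5 = 30.3
  [8.75→10.25]: (13.8+7.1)/2 × 1.5 = 15.675
  [10.25→13.25]: (7.1+1.9)/2 × 3 = 13.5
  Sum = 1876.65 ng/mL·h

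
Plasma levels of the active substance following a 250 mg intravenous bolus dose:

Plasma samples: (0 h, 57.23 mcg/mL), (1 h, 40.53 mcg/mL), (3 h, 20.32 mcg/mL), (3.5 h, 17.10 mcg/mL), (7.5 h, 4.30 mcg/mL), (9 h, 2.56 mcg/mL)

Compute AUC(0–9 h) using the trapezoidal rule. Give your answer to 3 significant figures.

Trapezoidal AUC_0→9:
  [0→1]: (57.23+40.53)/2 × 1 = 48.88
  [1→3]: (40.53+20.32)/2 × 2 = 60.85
  [3→3.5]: (20.32+17.10)/2 × 0.5 = 9.355
  [3.5→7.5]: (17.10+4.30)/2 × 4 = 42.8
  [7.5→9]: (4.30+2.56)/2 × 1.5 = 5.145
  Sum = 167.03 mcg/mL·h

AUC = 167 mcg/mL·h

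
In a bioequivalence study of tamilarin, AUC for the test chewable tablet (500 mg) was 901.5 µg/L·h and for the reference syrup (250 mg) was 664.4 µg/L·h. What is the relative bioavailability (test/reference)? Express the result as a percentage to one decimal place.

F_rel = (AUC_test/D_test) / (AUC_ref/D_ref)
      = (901.5/500) / (664.4/250)
      = 1.803 / 2.6576 = 0.6784 = 67.84%

F_rel = 67.8%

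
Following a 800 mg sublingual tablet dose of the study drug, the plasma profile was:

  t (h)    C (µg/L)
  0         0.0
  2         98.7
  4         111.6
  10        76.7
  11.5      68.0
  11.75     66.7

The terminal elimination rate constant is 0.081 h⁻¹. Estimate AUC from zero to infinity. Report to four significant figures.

Trapezoidal AUC_0→11.75:
  [0→2]: (0.0+98.7)/2 × 2 = 98.7
  [2→4]: (98.7+111.6)/2 × 2 = 210.3
  [4→10]: (111.6+76.7)/2 × 6 = 564.9
  [10→11.5]: (76.7+68.0)/2 × 1.5 = 108.525
  [11.5→11.75]: (68.0+66.7)/2 × 0.25 = 16.8375
  Sum = 999.2625 µg/L·h
Extrapolated tail: C_last / k_e = 66.7 / 0.081 = 823.457
AUC_0→∞ = 999.2625 + 823.457 = 1822.7195 µg/L·h

AUC = 1823 µg/L·h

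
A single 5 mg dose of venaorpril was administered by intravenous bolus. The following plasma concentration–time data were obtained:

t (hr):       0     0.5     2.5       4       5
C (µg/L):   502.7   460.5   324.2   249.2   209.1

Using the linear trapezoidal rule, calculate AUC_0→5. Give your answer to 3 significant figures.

Trapezoidal AUC_0→5:
  [0→0.5]: (502.7+460.5)/2 × 0.5 = 240.8
  [0.5→2.5]: (460.5+324.2)/2 × 2 = 784.7
  [2.5→4]: (324.2+249.2)/2 × 1.5 = 430.05
  [4→5]: (249.2+209.1)/2 × 1 = 229.15
  Sum = 1684.7 µg/L·hr

AUC = 1680 µg/L·hr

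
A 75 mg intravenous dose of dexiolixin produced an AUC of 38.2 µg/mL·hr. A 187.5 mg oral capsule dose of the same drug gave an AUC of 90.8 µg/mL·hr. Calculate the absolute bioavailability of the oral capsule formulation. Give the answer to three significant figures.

F = 0.951

F = (AUC_ev / D_ev) / (AUC_iv / D_iv)
  = (90.8/187.5) / (38.2/75)
  = 0.484267 / 0.509333 = 0.9508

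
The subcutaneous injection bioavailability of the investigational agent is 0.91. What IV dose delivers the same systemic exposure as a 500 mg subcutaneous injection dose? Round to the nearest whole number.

Systemic exposure from an extravascular dose = F × D_ev, so the equivalent IV dose is F × D_ev.
D_iv = F × D_ev = 0.91 × 500 = 455 mg

D_iv = 455 mg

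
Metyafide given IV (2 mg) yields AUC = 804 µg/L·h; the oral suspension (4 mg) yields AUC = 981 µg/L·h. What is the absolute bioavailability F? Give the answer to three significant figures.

F = 0.610

F = (AUC_ev / D_ev) / (AUC_iv / D_iv)
  = (981/4) / (804/2)
  = 245.25 / 402 = 0.6101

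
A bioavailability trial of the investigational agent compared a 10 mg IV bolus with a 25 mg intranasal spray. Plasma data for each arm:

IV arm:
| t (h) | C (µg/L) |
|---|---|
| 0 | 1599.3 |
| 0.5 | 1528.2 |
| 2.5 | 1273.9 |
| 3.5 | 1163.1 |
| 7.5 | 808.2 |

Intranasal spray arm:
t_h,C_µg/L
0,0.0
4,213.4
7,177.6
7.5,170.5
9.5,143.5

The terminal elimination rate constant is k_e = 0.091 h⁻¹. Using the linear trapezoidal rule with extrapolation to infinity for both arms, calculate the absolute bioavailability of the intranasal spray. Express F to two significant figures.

Trapezoidal AUC_0→7.5 (IV):
  [0→0.5]: (1599.3+1528.2)/2 × 0.5 = 781.875
  [0.5→2.5]: (1528.2+1273.9)/2 × 2 = 2802.1
  [2.5→3.5]: (1273.9+1163.1)/2 × 1 = 1218.5
  [3.5→7.5]: (1163.1+808.2)/2 × 4 = 3942.6
  Sum = 8745.075 µg/L·h
IV tail: 808.2/0.091 = 8881.319; AUC_iv,0→∞ = 8745.075 + 8881.319 = 17626.394 µg/L·h
Trapezoidal AUC_0→9.5 (intranasal spray):
  [0→4]: (0.0+213.4)/2 × 4 = 426.8
  [4→7]: (213.4+177.6)/2 × 3 = 586.5
  [7→7.5]: (177.6+170.5)/2 × 0.5 = 87.025
  [7.5→9.5]: (170.5+143.5)/2 × 2 = 314.0
  Sum = 1414.325 µg/L·h
intranasal spray tail: 143.5/0.091 = 1576.923; AUC_ev,0→∞ = 1414.325 + 1576.923 = 2991.248 µg/L·h
F = (AUC_ev/D_ev)/(AUC_iv/D_iv) = (2991.248/25)/(17626.394/10) = 119.64992/1762.6394 = 0.0679

F = 0.068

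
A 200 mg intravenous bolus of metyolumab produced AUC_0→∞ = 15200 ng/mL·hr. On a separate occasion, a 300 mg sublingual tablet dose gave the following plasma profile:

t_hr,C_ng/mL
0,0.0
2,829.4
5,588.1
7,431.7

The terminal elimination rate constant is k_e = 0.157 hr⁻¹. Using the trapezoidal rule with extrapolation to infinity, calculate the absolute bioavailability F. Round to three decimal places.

F = 0.295

Trapezoidal AUC_0→7 (sublingual tablet):
  [0→2]: (0.0+829.4)/2 × 2 = 829.4
  [2→5]: (829.4+588.1)/2 × 3 = 2126.25
  [5→7]: (588.1+431.7)/2 × 2 = 1019.8
  Sum = 3975.45 ng/mL·hr
Tail: C_last/k_e = 431.7/0.157 = 2749.682
AUC_0→∞ (sublingual tablet) = 3975.45 + 2749.682 = 6725.132 ng/mL·hr
F = (AUC_ev/D_ev)/(AUC_iv/D_iv) = (6725.132/300)/(15200/200) = 22.4171/76 = 0.2950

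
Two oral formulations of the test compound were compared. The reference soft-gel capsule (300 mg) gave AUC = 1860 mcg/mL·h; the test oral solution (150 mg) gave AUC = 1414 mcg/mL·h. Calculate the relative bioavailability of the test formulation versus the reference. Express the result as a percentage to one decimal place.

F_rel = 152.0%

F_rel = (AUC_test/D_test) / (AUC_ref/D_ref)
      = (1414/150) / (1860/300)
      = 9.42667 / 6.2 = 1.5204 = 152.04%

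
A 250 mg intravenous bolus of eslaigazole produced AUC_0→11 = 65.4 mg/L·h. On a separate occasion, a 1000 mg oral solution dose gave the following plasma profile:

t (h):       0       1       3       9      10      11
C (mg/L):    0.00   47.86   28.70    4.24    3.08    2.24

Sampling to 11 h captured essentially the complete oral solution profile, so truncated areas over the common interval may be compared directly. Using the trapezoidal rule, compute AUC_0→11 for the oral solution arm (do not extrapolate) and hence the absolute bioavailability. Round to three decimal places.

F = 0.786

Trapezoidal AUC_0→11 (oral solution):
  [0→1]: (0.00+47.86)/2 × 1 = 23.93
  [1→3]: (47.86+28.70)/2 × 2 = 76.56
  [3→9]: (28.70+4.24)/2 × 6 = 98.82
  [9→10]: (4.24+3.08)/2 × 1 = 3.66
  [10→11]: (3.08+2.24)/2 × 1 = 2.66
  Sum = 205.63 mg/L·h
F = (AUC_ev/D_ev)/(AUC_iv/D_iv) = (205.63/1000)/(65.4/250) = 0.20563/0.2616 = 0.7860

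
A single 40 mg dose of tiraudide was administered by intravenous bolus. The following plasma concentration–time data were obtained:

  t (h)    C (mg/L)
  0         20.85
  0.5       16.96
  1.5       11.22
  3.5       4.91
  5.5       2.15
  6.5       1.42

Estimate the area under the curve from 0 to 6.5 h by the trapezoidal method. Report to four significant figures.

Trapezoidal AUC_0→6.5:
  [0→0.5]: (20.85+16.96)/2 × 0.5 = 9.4525
  [0.5→1.5]: (16.96+11.22)/2 × 1 = 14.09
  [1.5→3.5]: (11.22+4.91)/2 × 2 = 16.13
  [3.5→5.5]: (4.91+2.15)/2 × 2 = 7.06
  [5.5→6.5]: (2.15+1.42)/2 × 1 = 1.785
  Sum = 48.5175 mg/L·h

AUC = 48.52 mg/L·h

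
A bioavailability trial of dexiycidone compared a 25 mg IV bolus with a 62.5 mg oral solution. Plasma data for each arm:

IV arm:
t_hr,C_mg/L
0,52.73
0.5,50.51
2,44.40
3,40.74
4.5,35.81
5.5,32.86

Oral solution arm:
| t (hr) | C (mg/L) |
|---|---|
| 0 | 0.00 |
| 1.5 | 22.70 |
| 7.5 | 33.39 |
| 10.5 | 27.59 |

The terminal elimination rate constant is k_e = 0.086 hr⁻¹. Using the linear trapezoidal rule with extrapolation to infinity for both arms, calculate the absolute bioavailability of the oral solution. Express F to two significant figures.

F = 0.39

Trapezoidal AUC_0→5.5 (IV):
  [0→0.5]: (52.73+50.51)/2 × 0.5 = 25.81
  [0.5→2]: (50.51+44.40)/2 × 1.5 = 71.1825
  [2→3]: (44.40+40.74)/2 × 1 = 42.57
  [3→4.5]: (40.74+35.81)/2 × 1.5 = 57.4125
  [4.5→5.5]: (35.81+32.86)/2 × 1 = 34.335
  Sum = 231.31 mg/L·hr
IV tail: 32.86/0.086 = 382.093; AUC_iv,0→∞ = 231.31 + 382.093 = 613.403 mg/L·hr
Trapezoidal AUC_0→10.5 (oral solution):
  [0→1.5]: (0.00+22.70)/2 × 1.5 = 17.025
  [1.5→7.5]: (22.70+33.39)/2 × 6 = 168.27
  [7.5→10.5]: (33.39+27.59)/2 × 3 = 91.47
  Sum = 276.765 mg/L·hr
oral solution tail: 27.59/0.086 = 320.814; AUC_ev,0→∞ = 276.765 + 320.814 = 597.579 mg/L·hr
F = (AUC_ev/D_ev)/(AUC_iv/D_iv) = (597.579/62.5)/(613.403/25) = 9.561264/24.53612 = 0.3897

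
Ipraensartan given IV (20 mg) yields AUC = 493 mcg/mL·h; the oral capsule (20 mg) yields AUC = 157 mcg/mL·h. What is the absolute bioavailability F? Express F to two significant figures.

F = 0.32

F = (AUC_ev / D_ev) / (AUC_iv / D_iv)
  = (157/20) / (493/20)
  = 7.85 / 24.65 = 0.3185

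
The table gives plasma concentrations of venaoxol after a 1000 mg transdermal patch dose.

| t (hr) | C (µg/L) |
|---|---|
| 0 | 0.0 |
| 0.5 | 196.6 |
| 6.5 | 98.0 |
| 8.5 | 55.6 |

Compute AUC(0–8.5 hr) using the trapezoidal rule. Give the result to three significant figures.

Trapezoidal AUC_0→8.5:
  [0→0.5]: (0.0+196.6)/2 × 0.5 = 49.15
  [0.5→6.5]: (196.6+98.0)/2 × 6 = 883.8
  [6.5→8.5]: (98.0+55.6)/2 × 2 = 153.6
  Sum = 1086.55 µg/L·hr

AUC = 1090 µg/L·hr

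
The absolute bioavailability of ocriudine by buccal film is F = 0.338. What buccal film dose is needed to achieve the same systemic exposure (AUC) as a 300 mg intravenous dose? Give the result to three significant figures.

D_buccal = 888 mg

For equal systemic exposure: F × D_ev = D_iv
D_ev = D_iv / F = 300 / 0.338 = 887.574 mg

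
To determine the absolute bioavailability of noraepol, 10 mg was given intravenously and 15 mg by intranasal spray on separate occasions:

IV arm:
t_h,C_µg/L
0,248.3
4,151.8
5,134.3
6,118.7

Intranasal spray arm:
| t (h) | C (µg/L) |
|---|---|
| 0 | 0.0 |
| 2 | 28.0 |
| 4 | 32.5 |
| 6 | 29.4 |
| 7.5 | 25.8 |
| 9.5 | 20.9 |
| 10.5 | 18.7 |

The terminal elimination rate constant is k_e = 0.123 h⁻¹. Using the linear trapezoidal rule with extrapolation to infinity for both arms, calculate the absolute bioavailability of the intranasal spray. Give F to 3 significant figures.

F = 0.134

Trapezoidal AUC_0→6 (IV):
  [0→4]: (248.3+151.8)/2 × 4 = 800.2
  [4→5]: (151.8+134.3)/2 × 1 = 143.05
  [5→6]: (134.3+118.7)/2 × 1 = 126.5
  Sum = 1069.75 µg/L·h
IV tail: 118.7/0.123 = 965.041; AUC_iv,0→∞ = 1069.75 + 965.041 = 2034.791 µg/L·h
Trapezoidal AUC_0→10.5 (intranasal spray):
  [0→2]: (0.0+28.0)/2 × 2 = 28.0
  [2→4]: (28.0+32.5)/2 × 2 = 60.5
  [4→6]: (32.5+29.4)/2 × 2 = 61.9
  [6→7.5]: (29.4+25.8)/2 × 1.5 = 41.4
  [7.5→9.5]: (25.8+20.9)/2 × 2 = 46.7
  [9.5→10.5]: (20.9+18.7)/2 × 1 = 19.8
  Sum = 258.3 µg/L·h
intranasal spray tail: 18.7/0.123 = 152.033; AUC_ev,0→∞ = 258.3 + 152.033 = 410.333 µg/L·h
F = (AUC_ev/D_ev)/(AUC_iv/D_iv) = (410.333/15)/(2034.791/10) = 27.3555/203.4791 = 0.1344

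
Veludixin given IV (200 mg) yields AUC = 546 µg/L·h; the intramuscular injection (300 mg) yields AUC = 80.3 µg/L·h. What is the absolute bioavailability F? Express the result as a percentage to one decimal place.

F = (AUC_ev / D_ev) / (AUC_iv / D_iv)
  = (80.3/300) / (546/200)
  = 0.267667 / 2.73 = 0.0980
  = 9.80%

F = 9.8%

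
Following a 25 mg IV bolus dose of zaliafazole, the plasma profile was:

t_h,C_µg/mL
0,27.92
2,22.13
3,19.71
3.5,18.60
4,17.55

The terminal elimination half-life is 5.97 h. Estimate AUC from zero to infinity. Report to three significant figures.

Trapezoidal AUC_0→4:
  [0→2]: (27.92+22.13)/2 × 2 = 50.05
  [2→3]: (22.13+19.71)/2 × 1 = 20.92
  [3→3.5]: (19.71+18.60)/2 × 0.5 = 9.5775
  [3.5→4]: (18.60+17.55)/2 × 0.5 = 9.0375
  Sum = 89.585 µg/mL·h
k_e = ln2 / t½ = 0.693147 / 5.97 = 0.1161 h^-1
Extrapolated tail: C_last / k_e = 17.55 / 0.1161 = 151.163
AUC_0→∞ = 89.585 + 151.163 = 240.748 µg/mL·h

AUC = 241 µg/mL·h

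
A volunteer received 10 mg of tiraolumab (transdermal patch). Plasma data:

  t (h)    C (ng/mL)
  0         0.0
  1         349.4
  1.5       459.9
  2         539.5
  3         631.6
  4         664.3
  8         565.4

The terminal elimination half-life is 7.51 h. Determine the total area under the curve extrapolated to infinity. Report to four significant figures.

AUC = 10450 ng/mL·h

Trapezoidal AUC_0→8:
  [0→1]: (0.0+349.4)/2 × 1 = 174.7
  [1→1.5]: (349.4+459.9)/2 × 0.5 = 202.325
  [1.5→2]: (459.9+539.5)/2 × 0.5 = 249.85
  [2→3]: (539.5+631.6)/2 × 1 = 585.55
  [3→4]: (631.6+664.3)/2 × 1 = 647.95
  [4→8]: (664.3+565.4)/2 × 4 = 2459.4
  Sum = 4319.775 ng/mL·h
k_e = ln2 / t½ = 0.693147 / 7.51 = 0.0923 h^-1
Extrapolated tail: C_last / k_e = 565.4 / 0.0923 = 6125.677
AUC_0→∞ = 4319.775 + 6125.677 = 10445.452 ng/mL·h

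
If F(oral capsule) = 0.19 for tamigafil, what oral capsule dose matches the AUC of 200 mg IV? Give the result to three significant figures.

D_oral = 1050 mg

For equal systemic exposure: F × D_ev = D_iv
D_ev = D_iv / F = 200 / 0.19 = 1052.63 mg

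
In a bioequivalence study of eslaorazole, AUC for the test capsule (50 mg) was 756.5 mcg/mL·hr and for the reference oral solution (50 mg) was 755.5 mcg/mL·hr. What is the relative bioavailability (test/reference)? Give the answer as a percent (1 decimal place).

F_rel = (AUC_test/D_test) / (AUC_ref/D_ref)
      = (756.5/50) / (755.5/50)
      = 15.13 / 15.11 = 1.0013 = 100.13%

F_rel = 100.1%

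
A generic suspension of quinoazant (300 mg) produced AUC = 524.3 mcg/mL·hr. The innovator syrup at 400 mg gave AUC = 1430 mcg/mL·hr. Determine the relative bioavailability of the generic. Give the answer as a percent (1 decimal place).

F_rel = (AUC_test/D_test) / (AUC_ref/D_ref)
      = (524.3/300) / (1430/400)
      = 1.74767 / 3.575 = 0.4889 = 48.89%

F_rel = 48.9%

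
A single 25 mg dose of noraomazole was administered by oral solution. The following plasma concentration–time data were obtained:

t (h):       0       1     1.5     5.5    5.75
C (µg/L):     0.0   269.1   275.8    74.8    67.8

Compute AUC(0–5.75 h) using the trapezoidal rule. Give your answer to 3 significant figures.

AUC = 990 µg/L·h

Trapezoidal AUC_0→5.75:
  [0→1]: (0.0+269.1)/2 × 1 = 134.55
  [1→1.5]: (269.1+275.8)/2 × 0.5 = 136.225
  [1.5→5.5]: (275.8+74.8)/2 × 4 = 701.2
  [5.5→5.75]: (74.8+67.8)/2 × 0.25 = 17.825
  Sum = 989.8 µg/L·h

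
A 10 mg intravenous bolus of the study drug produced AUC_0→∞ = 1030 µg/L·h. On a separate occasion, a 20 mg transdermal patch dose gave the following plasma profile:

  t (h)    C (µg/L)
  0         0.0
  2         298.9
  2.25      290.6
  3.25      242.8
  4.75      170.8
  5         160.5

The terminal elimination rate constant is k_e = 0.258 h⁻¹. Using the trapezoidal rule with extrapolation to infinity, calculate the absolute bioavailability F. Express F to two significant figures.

F = 0.78

Trapezoidal AUC_0→5 (transdermal patch):
  [0→2]: (0.0+298.9)/2 × 2 = 298.9
  [2→2.25]: (298.9+290.6)/2 × 0.25 = 73.6875
  [2.25→3.25]: (290.6+242.8)/2 × 1 = 266.7
  [3.25→4.75]: (242.8+170.8)/2 × 1.5 = 310.2
  [4.75→5]: (170.8+160.5)/2 × 0.25 = 41.4125
  Sum = 990.9 µg/L·h
Tail: C_last/k_e = 160.5/0.258 = 622.093
AUC_0→∞ (transdermal patch) = 990.9 + 622.093 = 1612.993 µg/L·h
F = (AUC_ev/D_ev)/(AUC_iv/D_iv) = (1612.993/20)/(1030/10) = 80.64965/103 = 0.7830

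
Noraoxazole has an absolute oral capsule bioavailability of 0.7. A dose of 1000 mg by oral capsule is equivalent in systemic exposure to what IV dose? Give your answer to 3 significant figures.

Systemic exposure from an extravascular dose = F × D_ev, so the equivalent IV dose is F × D_ev.
D_iv = F × D_ev = 0.7 × 1000 = 700 mg

D_iv = 700 mg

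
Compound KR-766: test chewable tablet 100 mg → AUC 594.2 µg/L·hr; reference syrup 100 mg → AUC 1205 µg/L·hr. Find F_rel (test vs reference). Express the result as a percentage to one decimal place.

F_rel = 49.3%

F_rel = (AUC_test/D_test) / (AUC_ref/D_ref)
      = (594.2/100) / (1205/100)
      = 5.942 / 12.05 = 0.4931 = 49.31%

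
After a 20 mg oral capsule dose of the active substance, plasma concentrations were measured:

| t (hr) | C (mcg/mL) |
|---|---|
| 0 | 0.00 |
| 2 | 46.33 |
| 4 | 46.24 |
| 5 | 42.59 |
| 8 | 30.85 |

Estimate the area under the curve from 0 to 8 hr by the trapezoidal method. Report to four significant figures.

Trapezoidal AUC_0→8:
  [0→2]: (0.00+46.33)/2 × 2 = 46.33
  [2→4]: (46.33+46.24)/2 × 2 = 92.57
  [4→5]: (46.24+42.59)/2 × 1 = 44.415
  [5→8]: (42.59+30.85)/2 × 3 = 110.16
  Sum = 293.475 mcg/mL·hr

AUC = 293.5 mcg/mL·hr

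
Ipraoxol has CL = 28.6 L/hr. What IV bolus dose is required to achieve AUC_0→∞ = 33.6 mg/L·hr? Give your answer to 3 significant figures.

Dose = 961 mg

Dose_iv = CL × AUC_0→∞
     = 28.6 × 33.6 = 960.96 mg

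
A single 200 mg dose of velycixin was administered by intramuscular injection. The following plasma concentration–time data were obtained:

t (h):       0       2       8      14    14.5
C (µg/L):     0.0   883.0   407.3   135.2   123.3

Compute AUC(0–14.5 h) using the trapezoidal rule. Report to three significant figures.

Trapezoidal AUC_0→14.5:
  [0→2]: (0.0+883.0)/2 × 2 = 883.0
  [2→8]: (883.0+407.3)/2 × 6 = 3870.9
  [8→14]: (407.3+135.2)/2 × 6 = 1627.5
  [14→14.5]: (135.2+123.3)/2 × 0.5 = 64.625
  Sum = 6446.025 µg/L·h

AUC = 6450 µg/L·h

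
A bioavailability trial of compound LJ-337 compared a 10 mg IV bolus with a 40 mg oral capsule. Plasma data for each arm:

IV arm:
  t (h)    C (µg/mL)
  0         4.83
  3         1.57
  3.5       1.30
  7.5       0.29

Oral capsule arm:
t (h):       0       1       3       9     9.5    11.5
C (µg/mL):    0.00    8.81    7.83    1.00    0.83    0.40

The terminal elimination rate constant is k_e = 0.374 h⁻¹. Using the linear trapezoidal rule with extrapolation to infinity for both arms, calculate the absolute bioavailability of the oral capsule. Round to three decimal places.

Trapezoidal AUC_0→7.5 (IV):
  [0→3]: (4.83+1.57)/2 × 3 = 9.6
  [3→3.5]: (1.57+1.30)/2 × 0.5 = 0.7175
  [3.5→7.5]: (1.30+0.29)/2 × 4 = 3.18
  Sum = 13.4975 µg/mL·h
IV tail: 0.29/0.374 = 0.775; AUC_iv,0→∞ = 13.4975 + 0.775 = 14.2725 µg/mL·h
Trapezoidal AUC_0→11.5 (oral capsule):
  [0→1]: (0.00+8.81)/2 × 1 = 4.405
  [1→3]: (8.81+7.83)/2 × 2 = 16.64
  [3→9]: (7.83+1.00)/2 × 6 = 26.49
  [9→9.5]: (1.00+0.83)/2 × 0.5 = 0.4575
  [9.5→11.5]: (0.83+0.40)/2 × 2 = 1.23
  Sum = 49.2225 µg/mL·h
oral capsule tail: 0.40/0.374 = 1.070; AUC_ev,0→∞ = 49.2225 + 1.070 = 50.2925 µg/mL·h
F = (AUC_ev/D_ev)/(AUC_iv/D_iv) = (50.2925/40)/(14.2725/10) = 1.2573125/1.42725 = 0.8809

F = 0.881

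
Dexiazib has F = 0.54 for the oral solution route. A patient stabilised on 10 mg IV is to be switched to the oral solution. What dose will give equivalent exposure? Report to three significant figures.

D_oral = 18.5 mg

For equal systemic exposure: F × D_ev = D_iv
D_ev = D_iv / F = 10 / 0.54 = 18.5185 mg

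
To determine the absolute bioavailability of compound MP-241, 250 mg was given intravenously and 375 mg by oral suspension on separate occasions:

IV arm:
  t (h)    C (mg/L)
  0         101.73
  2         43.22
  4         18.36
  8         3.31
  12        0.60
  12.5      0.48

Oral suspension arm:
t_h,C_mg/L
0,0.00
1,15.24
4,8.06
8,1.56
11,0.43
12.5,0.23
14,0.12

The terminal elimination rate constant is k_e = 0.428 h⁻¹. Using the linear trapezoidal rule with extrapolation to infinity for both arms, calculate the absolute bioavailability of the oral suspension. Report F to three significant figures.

Trapezoidal AUC_0→12.5 (IV):
  [0→2]: (101.73+43.22)/2 × 2 = 144.95
  [2→4]: (43.22+18.36)/2 × 2 = 61.58
  [4→8]: (18.36+3.31)/2 × 4 = 43.34
  [8→12]: (3.31+0.60)/2 × 4 = 7.82
  [12→12.5]: (0.60+0.48)/2 × 0.5 = 0.27
  Sum = 257.96 mg/L·h
IV tail: 0.48/0.428 = 1.121; AUC_iv,0→∞ = 257.96 + 1.121 = 259.081 mg/L·h
Trapezoidal AUC_0→14 (oral suspension):
  [0→1]: (0.00+15.24)/2 × 1 = 7.62
  [1→4]: (15.24+8.06)/2 × 3 = 34.95
  [4→8]: (8.06+1.56)/2 × 4 = 19.24
  [8→11]: (1.56+0.43)/2 × 3 = 2.985
  [11→12.5]: (0.43+0.23)/2 × 1.5 = 0.495
  [12.5→14]: (0.23+0.12)/2 × 1.5 = 0.2625
  Sum = 65.5525 mg/L·h
oral suspension tail: 0.12/0.428 = 0.280; AUC_ev,0→∞ = 65.5525 + 0.280 = 65.8325 mg/L·h
F = (AUC_ev/D_ev)/(AUC_iv/D_iv) = (65.8325/375)/(259.081/250) = 0.175553/1.036324 = 0.1694

F = 0.169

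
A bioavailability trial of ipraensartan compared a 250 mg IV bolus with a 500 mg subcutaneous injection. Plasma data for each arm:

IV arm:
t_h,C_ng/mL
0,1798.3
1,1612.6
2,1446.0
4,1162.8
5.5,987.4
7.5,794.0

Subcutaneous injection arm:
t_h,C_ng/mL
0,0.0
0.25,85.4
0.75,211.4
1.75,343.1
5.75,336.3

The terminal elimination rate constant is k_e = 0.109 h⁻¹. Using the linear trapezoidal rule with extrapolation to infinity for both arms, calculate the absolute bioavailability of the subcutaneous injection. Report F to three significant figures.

Trapezoidal AUC_0→7.5 (IV):
  [0→1]: (1798.3+1612.6)/2 × 1 = 1705.45
  [1→2]: (1612.6+1446.0)/2 × 1 = 1529.3
  [2→4]: (1446.0+1162.8)/2 × 2 = 2608.8
  [4→5.5]: (1162.8+987.4)/2 × 1.5 = 1612.65
  [5.5→7.5]: (987.4+794.0)/2 × 2 = 1781.4
  Sum = 9237.6 ng/mL·h
IV tail: 794.0/0.109 = 7284.404; AUC_iv,0→∞ = 9237.6 + 7284.404 = 16522.004 ng/mL·h
Trapezoidal AUC_0→5.75 (subcutaneous injection):
  [0→0.25]: (0.0+85.4)/2 × 0.25 = 10.675
  [0.25→0.75]: (85.4+211.4)/2 × 0.5 = 74.2
  [0.75→1.75]: (211.4+343.1)/2 × 1 = 277.25
  [1.75→5.75]: (343.1+336.3)/2 × 4 = 1358.8
  Sum = 1720.925 ng/mL·h
subcutaneous injection tail: 336.3/0.109 = 3085.321; AUC_ev,0→∞ = 1720.925 + 3085.321 = 4806.246 ng/mL·h
F = (AUC_ev/D_ev)/(AUC_iv/D_iv) = (4806.246/500)/(16522.004/250) = 9.612492/66.088016 = 0.1454

F = 0.145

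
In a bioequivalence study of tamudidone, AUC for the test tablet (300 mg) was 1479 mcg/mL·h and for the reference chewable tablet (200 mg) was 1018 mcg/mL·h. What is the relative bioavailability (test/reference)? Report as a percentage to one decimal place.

F_rel = 96.9%

F_rel = (AUC_test/D_test) / (AUC_ref/D_ref)
      = (1479/300) / (1018/200)
      = 4.93 / 5.09 = 0.9686 = 96.86%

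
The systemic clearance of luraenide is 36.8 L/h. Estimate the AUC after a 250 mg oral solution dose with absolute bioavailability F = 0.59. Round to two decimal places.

AUC = 4.01 mg/L·h

AUC_0→∞ = F × Dose / CL
        = 0.59 × 250 / 36.8 = 4.00815 mg/L·h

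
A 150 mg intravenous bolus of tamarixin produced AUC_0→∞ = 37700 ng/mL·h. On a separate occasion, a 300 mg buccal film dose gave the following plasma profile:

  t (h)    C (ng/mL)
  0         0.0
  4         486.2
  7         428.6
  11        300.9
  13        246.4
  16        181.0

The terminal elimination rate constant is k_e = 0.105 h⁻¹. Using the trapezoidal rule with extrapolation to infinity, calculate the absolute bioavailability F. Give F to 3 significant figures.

Trapezoidal AUC_0→16 (buccal film):
  [0→4]: (0.0+486.2)/2 × 4 = 972.4
  [4→7]: (486.2+428.6)/2 × 3 = 1372.2
  [7→11]: (428.6+300.9)/2 × 4 = 1459.0
  [11→13]: (300.9+246.4)/2 × 2 = 547.3
  [13→16]: (246.4+181.0)/2 × 3 = 641.1
  Sum = 4992.0 ng/mL·h
Tail: C_last/k_e = 181.0/0.105 = 1723.810
AUC_0→∞ (buccal film) = 4992.0 + 1723.810 = 6715.81 ng/mL·h
F = (AUC_ev/D_ev)/(AUC_iv/D_iv) = (6715.81/300)/(37700/150) = 22.386/251.333 = 0.0891

F = 0.0891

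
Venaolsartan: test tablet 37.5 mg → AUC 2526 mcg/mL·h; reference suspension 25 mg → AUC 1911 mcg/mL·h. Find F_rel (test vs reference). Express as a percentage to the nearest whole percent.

F_rel = (AUC_test/D_test) / (AUC_ref/D_ref)
      = (2526/37.5) / (1911/25)
      = 67.36 / 76.44 = 0.8812 = 88.12%

F_rel = 88%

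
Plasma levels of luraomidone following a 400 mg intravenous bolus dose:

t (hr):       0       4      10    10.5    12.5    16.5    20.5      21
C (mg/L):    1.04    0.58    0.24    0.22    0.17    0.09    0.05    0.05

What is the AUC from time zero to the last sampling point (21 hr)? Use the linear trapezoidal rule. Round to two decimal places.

Trapezoidal AUC_0→21:
  [0→4]: (1.04+0.58)/2 × 4 = 3.24
  [4→10]: (0.58+0.24)/2 × 6 = 2.46
  [10→10.5]: (0.24+0.22)/2 × 0.5 = 0.115
  [10.5→12.5]: (0.22+0.17)/2 × 2 = 0.39
  [12.5→16.5]: (0.17+0.09)/2 × 4 = 0.52
  [16.5→20.5]: (0.09+0.05)/2 × 4 = 0.28
  [20.5→21]: (0.05+0.05)/2 × 0.5 = 0.025
  Sum = 7.03 mg/L·hr

AUC = 7.03 mg/L·hr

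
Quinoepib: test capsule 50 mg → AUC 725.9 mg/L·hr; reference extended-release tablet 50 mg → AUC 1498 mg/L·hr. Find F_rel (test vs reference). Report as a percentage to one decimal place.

F_rel = (AUC_test/D_test) / (AUC_ref/D_ref)
      = (725.9/50) / (1498/50)
      = 14.518 / 29.96 = 0.4846 = 48.46%

F_rel = 48.5%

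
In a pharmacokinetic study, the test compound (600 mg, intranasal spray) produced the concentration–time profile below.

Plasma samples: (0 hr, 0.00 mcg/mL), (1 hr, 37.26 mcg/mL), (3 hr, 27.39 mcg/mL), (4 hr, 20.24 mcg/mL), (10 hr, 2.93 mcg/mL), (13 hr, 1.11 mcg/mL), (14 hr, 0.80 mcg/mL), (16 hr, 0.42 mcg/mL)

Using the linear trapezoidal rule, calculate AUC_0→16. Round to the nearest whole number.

Trapezoidal AUC_0→16:
  [0→1]: (0.00+37.26)/2 × 1 = 18.63
  [1→3]: (37.26+27.39)/2 × 2 = 64.65
  [3→4]: (27.39+20.24)/2 × 1 = 23.815
  [4→10]: (20.24+2.93)/2 × 6 = 69.51
  [10→13]: (2.93+1.11)/2 × 3 = 6.06
  [13→14]: (1.11+0.80)/2 × 1 = 0.955
  [14→16]: (0.80+0.42)/2 × 2 = 1.22
  Sum = 184.84 mcg/mL·hr

AUC = 185 mcg/mL·hr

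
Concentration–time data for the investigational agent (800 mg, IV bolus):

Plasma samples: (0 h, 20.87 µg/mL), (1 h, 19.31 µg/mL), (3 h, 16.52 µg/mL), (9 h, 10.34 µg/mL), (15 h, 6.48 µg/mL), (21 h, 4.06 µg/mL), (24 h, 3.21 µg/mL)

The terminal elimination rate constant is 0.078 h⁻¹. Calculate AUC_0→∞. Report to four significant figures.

AUC = 270.6 µg/mL·h

Trapezoidal AUC_0→24:
  [0→1]: (20.87+19.31)/2 × 1 = 20.09
  [1→3]: (19.31+16.52)/2 × 2 = 35.83
  [3→9]: (16.52+10.34)/2 × 6 = 80.58
  [9→15]: (10.34+6.48)/2 × 6 = 50.46
  [15→21]: (6.48+4.06)/2 × 6 = 31.62
  [21→24]: (4.06+3.21)/2 × 3 = 10.905
  Sum = 229.485 µg/mL·h
Extrapolated tail: C_last / k_e = 3.21 / 0.078 = 41.154
AUC_0→∞ = 229.485 + 41.154 = 270.639 µg/mL·h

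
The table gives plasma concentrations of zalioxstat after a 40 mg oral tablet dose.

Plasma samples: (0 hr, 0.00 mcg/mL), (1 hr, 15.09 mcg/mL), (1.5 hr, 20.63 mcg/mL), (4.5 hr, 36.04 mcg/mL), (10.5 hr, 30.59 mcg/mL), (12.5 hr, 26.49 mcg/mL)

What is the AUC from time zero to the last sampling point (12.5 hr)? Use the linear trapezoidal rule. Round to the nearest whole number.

Trapezoidal AUC_0→12.5:
  [0→1]: (0.00+15.09)/2 × 1 = 7.545
  [1→1.5]: (15.09+20.63)/2 × 0.5 = 8.93
  [1.5→4.5]: (20.63+36.04)/2 × 3 = 85.005
  [4.5→10.5]: (36.04+30.59)/2 × 6 = 199.89
  [10.5→12.5]: (30.59+26.49)/2 × 2 = 57.08
  Sum = 358.45 mcg/mL·hr

AUC = 358 mcg/mL·hr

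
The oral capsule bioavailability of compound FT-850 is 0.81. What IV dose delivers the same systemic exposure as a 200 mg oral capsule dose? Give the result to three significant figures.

D_iv = 162 mg

Systemic exposure from an extravascular dose = F × D_ev, so the equivalent IV dose is F × D_ev.
D_iv = F × D_ev = 0.81 × 200 = 162 mg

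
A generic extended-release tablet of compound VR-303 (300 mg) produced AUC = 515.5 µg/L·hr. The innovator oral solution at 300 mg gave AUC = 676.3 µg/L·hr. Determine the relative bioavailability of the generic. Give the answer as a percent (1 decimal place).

F_rel = (AUC_test/D_test) / (AUC_ref/D_ref)
      = (515.5/300) / (676.3/300)
      = 1.71833 / 2.25433 = 0.7622 = 76.22%

F_rel = 76.2%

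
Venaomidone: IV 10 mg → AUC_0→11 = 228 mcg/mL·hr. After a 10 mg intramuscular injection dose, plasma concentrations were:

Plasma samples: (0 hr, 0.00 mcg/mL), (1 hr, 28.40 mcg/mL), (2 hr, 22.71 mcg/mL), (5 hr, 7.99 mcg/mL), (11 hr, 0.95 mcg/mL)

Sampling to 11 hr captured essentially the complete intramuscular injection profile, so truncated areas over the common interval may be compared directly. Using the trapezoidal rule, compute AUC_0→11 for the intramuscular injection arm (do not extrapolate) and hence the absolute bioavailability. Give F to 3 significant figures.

Trapezoidal AUC_0→11 (intramuscular injection):
  [0→1]: (0.00+28.40)/2 × 1 = 14.2
  [1→2]: (28.40+22.71)/2 × 1 = 25.555
  [2→5]: (22.71+7.99)/2 × 3 = 46.05
  [5→11]: (7.99+0.95)/2 × 6 = 26.82
  Sum = 112.625 mcg/mL·hr
F = (AUC_ev/D_ev)/(AUC_iv/D_iv) = (112.625/10)/(228/10) = 11.2625/22.8 = 0.4940

F = 0.494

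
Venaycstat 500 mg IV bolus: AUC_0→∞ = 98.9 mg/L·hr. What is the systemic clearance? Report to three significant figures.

CL = Dose_iv / AUC_0→∞
   = 500 / 98.9 = 5.05561 L/hr

CL = 5.06 L/hr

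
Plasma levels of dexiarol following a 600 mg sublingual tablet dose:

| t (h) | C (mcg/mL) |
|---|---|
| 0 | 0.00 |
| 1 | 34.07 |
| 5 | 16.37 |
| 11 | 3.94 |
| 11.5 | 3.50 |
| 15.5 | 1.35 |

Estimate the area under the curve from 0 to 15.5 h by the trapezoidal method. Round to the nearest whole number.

AUC = 190 mcg/mL·h

Trapezoidal AUC_0→15.5:
  [0→1]: (0.00+34.07)/2 × 1 = 17.035
  [1→5]: (34.07+16.37)/2 × 4 = 100.88
  [5→11]: (16.37+3.94)/2 × 6 = 60.93
  [11→11.5]: (3.94+3.50)/2 × 0.5 = 1.86
  [11.5→15.5]: (3.50+1.35)/2 × 4 = 9.7
  Sum = 190.405 mcg/mL·h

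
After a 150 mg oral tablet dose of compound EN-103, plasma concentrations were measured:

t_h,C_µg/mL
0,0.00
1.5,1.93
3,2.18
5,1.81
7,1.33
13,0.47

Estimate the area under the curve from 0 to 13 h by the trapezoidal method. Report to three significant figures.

Trapezoidal AUC_0→13:
  [0→1.5]: (0.00+1.93)/2 × 1.5 = 1.4475
  [1.5→3]: (1.93+2.18)/2 × 1.5 = 3.0825
  [3→5]: (2.18+1.81)/2 × 2 = 3.99
  [5→7]: (1.81+1.33)/2 × 2 = 3.14
  [7→13]: (1.33+0.47)/2 × 6 = 5.4
  Sum = 17.06 µg/mL·h

AUC = 17.1 µg/mL·h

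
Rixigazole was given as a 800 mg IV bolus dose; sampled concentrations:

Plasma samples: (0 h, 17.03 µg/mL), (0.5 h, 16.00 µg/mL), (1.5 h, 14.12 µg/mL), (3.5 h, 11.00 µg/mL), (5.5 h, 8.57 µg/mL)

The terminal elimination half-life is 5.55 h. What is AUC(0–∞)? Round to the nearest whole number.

Trapezoidal AUC_0→5.5:
  [0→0.5]: (17.03+16.00)/2 × 0.5 = 8.2575
  [0.5→1.5]: (16.00+14.12)/2 × 1 = 15.06
  [1.5→3.5]: (14.12+11.00)/2 × 2 = 25.12
  [3.5→5.5]: (11.00+8.57)/2 × 2 = 19.57
  Sum = 68.0075 µg/mL·h
k_e = ln2 / t½ = 0.693147 / 5.55 = 0.1249 h^-1
Extrapolated tail: C_last / k_e = 8.57 / 0.1249 = 68.615
AUC_0→∞ = 68.0075 + 68.615 = 136.6225 µg/mL·h

AUC = 137 µg/mL·h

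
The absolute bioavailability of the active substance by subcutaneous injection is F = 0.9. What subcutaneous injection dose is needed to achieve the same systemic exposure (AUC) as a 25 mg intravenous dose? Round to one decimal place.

D_subcutaneous = 27.8 mg

For equal systemic exposure: F × D_ev = D_iv
D_ev = D_iv / F = 25 / 0.9 = 27.7778 mg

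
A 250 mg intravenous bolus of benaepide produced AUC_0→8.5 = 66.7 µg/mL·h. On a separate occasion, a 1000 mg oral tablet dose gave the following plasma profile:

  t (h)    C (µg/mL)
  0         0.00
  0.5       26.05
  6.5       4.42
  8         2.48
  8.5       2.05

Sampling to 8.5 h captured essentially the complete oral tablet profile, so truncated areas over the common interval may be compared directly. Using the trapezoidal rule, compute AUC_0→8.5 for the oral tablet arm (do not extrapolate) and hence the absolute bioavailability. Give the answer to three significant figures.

F = 0.391

Trapezoidal AUC_0→8.5 (oral tablet):
  [0→0.5]: (0.00+26.05)/2 × 0.5 = 6.5125
  [0.5→6.5]: (26.05+4.42)/2 × 6 = 91.41
  [6.5→8]: (4.42+2.48)/2 × 1.5 = 5.175
  [8→8.5]: (2.48+2.05)/2 × 0.5 = 1.1325
  Sum = 104.23 µg/mL·h
F = (AUC_ev/D_ev)/(AUC_iv/D_iv) = (104.23/1000)/(66.7/250) = 0.10423/0.2668 = 0.3907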